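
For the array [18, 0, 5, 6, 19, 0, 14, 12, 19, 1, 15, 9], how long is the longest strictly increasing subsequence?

One longest increasing subsequence is 0, 5, 6, 14, 19 (positions 2,3,4,7,9), of length 5; no longer one exists.

5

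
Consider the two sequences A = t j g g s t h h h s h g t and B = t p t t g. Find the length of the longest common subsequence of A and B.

A longest common subsequence is ttg (length 3); the LCS DP confirms no longer common subsequence exists.

3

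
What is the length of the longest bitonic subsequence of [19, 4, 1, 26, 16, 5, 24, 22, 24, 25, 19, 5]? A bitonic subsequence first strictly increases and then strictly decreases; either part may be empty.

7

Let inc[i] be the LIS ending at i and dec[i] the longest strictly decreasing subsequence starting at i. inc = [1, 1, 1, 2, 2, 2, 3, 3, 4, 5, 3, 2], dec = [3, 2, 1, 5, 2, 1, 4, 3, 3, 3, 2, 1].
max_i inc[i]+dec[i]−1 = 7, with one witness 4, 16, 22, 24, 25, 19, 5.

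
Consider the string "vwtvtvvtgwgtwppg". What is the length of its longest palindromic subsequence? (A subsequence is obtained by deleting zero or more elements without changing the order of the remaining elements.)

One longest palindromic subsequence is wttvvttw (positions 2,3,5,6,7,8,12,13); it reads the same forward and backward, and the interval DP gives dp[1][16] = 8.

8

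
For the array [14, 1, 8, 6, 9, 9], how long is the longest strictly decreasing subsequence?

One longest decreasing subsequence is 14, 8, 6 (positions 1,3,4), of length 3; no longer one exists.

3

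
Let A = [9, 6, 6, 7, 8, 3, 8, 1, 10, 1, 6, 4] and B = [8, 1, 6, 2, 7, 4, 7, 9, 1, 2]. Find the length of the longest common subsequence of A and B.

4

A longest common subsequence is 8, 1, 6, 4 (length 4); the LCS DP confirms no longer common subsequence exists.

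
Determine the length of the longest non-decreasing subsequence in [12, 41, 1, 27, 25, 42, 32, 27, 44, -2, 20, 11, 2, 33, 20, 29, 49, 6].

Let dp[i] be the longest non-decreasing subsequence ending at position i. Then dp = [1, 2, 1, 2, 2, 3, 3, 3, 4, 1, 2, 2, 2, 4, 3, 4, 5, 3].
The maximum is 5; one witness is 12, 41, 42, 44, 49 at positions 1,2,6,9,17.

5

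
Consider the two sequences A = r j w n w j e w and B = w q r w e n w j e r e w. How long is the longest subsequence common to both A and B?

7

Backtracking the LCS table gives one alignment: r (A1,B3) → w (A3,B4) → n (A4,B6) → w (A5,B7) → j (A6,B8) → e (A7,B11) → w (A8,B12).
So the longest common subsequence has length 7.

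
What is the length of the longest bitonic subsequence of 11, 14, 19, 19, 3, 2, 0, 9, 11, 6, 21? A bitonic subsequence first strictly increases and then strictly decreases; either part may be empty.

6

One longest bitonic subsequence is 11, 14, 19, 3, 2, 0 (positions 1,2,3,5,6,7): it rises to 19 then falls. Length 6 is optimal.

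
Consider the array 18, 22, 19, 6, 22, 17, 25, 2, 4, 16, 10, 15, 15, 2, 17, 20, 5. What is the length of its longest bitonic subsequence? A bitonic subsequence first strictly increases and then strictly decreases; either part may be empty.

7

One longest bitonic subsequence is 18, 22, 19, 17, 16, 15, 5 (positions 1,2,3,6,10,13,17): it rises to 22 then falls. Length 7 is optimal.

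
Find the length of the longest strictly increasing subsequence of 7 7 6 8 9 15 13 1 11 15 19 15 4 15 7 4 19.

6

One longest increasing subsequence is 7, 8, 9, 13, 15, 19 (positions 1,4,5,7,10,11), of length 6; no longer one exists.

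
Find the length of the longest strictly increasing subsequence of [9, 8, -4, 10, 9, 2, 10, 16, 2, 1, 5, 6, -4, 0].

4

One longest increasing subsequence is 8, 9, 10, 16 (positions 2,5,7,8), of length 4; no longer one exists.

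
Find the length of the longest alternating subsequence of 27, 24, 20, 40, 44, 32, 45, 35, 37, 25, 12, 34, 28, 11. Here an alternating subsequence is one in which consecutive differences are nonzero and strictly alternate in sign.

10

A longest alternating subsequence is 27, 24, 40, 32, 45, 35, 37, 25, 34, 28 (positions 1,2,4,6,7,8,9,10,12,13); its 9 consecutive differences strictly alternate in sign, and length 10 is optimal.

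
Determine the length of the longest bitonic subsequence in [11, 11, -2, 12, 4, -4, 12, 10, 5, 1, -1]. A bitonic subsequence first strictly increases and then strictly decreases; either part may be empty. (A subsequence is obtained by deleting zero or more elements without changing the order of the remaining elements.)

7

Let inc[i] be the LIS ending at i and dec[i] the longest strictly decreasing subsequence starting at i. inc = [1, 1, 1, 2, 2, 1, 3, 3, 3, 2, 2], dec = [5, 5, 2, 5, 3, 1, 5, 4, 3, 2, 1].
max_i inc[i]+dec[i]−1 = 7, with one witness -2, 4, 12, 10, 5, 1, -1.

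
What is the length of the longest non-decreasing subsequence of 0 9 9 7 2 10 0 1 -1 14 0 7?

5

Let dp[i] be the longest non-decreasing subsequence ending at position i. Then dp = [1, 2, 3, 2, 2, 4, 2, 3, 1, 5, 3, 4].
The maximum is 5; one witness is 0, 9, 9, 10, 14 at positions 1,2,3,6,10.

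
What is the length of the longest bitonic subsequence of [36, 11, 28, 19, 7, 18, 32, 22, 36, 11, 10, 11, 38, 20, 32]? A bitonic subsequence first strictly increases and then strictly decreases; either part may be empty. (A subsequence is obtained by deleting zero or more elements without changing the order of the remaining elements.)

Let inc[i] be the LIS ending at i and dec[i] the longest strictly decreasing subsequence starting at i. inc = [1, 1, 2, 2, 1, 2, 3, 3, 4, 2, 2, 3, 5, 4, 5], dec = [6, 2, 5, 4, 1, 3, 4, 3, 3, 2, 1, 1, 2, 1, 1].
max_i inc[i]+dec[i]−1 = 6, with one witness 36, 28, 19, 18, 11, 10.

6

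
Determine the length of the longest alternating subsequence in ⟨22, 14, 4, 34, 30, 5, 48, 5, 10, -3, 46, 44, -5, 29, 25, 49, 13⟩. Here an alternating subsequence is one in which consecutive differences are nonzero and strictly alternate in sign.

14

A longest alternating subsequence is 22, 14, 34, 30, 48, 5, 10, -3, 46, -5, 29, 25, 49, 13 (positions 1,2,4,5,7,8,9,10,11,13,14,15,16,17); its 13 consecutive differences strictly alternate in sign, and length 14 is optimal.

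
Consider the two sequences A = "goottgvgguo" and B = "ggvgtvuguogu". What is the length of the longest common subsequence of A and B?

7

A longest common subsequence is ggvgguo (length 7); the LCS DP confirms no longer common subsequence exists.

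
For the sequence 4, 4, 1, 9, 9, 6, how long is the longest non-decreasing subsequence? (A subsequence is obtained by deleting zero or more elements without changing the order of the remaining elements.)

4

One longest non-decreasing subsequence is 4, 4, 9, 9 (positions 1,2,4,5), of length 4; no longer one exists.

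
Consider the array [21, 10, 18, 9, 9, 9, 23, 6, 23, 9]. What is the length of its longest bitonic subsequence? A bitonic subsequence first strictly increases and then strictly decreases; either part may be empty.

4

One longest bitonic subsequence is 21, 18, 9, 6 (positions 1,3,6,8): it rises to 21 then falls. Length 4 is optimal.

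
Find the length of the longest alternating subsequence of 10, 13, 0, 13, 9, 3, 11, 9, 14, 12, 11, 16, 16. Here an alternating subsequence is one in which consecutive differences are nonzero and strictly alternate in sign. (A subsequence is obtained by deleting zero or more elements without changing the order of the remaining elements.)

10

A longest alternating subsequence is 10, 13, 0, 13, 9, 11, 9, 14, 12, 16 (positions 1,2,3,4,5,7,8,9,10,12); its 9 consecutive differences strictly alternate in sign, and length 10 is optimal.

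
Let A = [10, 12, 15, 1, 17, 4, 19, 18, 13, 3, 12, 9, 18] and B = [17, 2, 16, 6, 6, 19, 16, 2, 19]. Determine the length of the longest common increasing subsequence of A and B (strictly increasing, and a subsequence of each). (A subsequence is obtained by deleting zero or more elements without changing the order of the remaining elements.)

A longest common strictly increasing subsequence is 17, 19 (length 2); it appears in order in both A and B, and no longer such subsequence exists.

2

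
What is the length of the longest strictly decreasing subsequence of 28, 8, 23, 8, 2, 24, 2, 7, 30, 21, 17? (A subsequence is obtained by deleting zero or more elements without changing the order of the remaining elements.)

Scanning left to right, the best length ending at each element is: 28→1, 8→2, 23→2, 8→3, 2→4, 24→2, 2→4, 7→4, 30→1, 21→3, 17→4.
So the longest decreasing subsequence has length 4, e.g. 28, 23, 8, 2.

4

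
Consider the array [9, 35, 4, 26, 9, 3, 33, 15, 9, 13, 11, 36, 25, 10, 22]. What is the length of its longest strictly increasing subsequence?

Let dp[i] be the longest increasing subsequence ending at position i. Then dp = [1, 2, 1, 2, 2, 1, 3, 3, 2, 3, 3, 4, 4, 3, 4].
The maximum is 4; one witness is 9, 26, 33, 36 at positions 1,4,7,12.

4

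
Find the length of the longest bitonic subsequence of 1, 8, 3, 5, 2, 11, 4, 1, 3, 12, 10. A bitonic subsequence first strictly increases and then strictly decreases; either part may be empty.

6

Let inc[i] be the LIS ending at i and dec[i] the longest strictly decreasing subsequence starting at i. inc = [1, 2, 2, 3, 2, 4, 3, 1, 3, 5, 4], dec = [1, 4, 3, 3, 2, 3, 2, 1, 1, 2, 1].
max_i inc[i]+dec[i]−1 = 6, with one witness 1, 3, 5, 11, 4, 3.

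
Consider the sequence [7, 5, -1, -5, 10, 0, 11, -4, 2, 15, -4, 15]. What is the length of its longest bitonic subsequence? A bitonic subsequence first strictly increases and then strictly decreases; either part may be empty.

5

One longest bitonic subsequence is 7, 10, 11, 2, -4 (positions 1,5,7,9,11): it rises to 11 then falls. Length 5 is optimal.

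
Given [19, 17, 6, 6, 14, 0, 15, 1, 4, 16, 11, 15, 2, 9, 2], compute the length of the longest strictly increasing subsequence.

5

Let dp[i] be the longest increasing subsequence ending at position i. Then dp = [1, 1, 1, 1, 2, 1, 3, 2, 3, 4, 4, 5, 3, 4, 3].
The maximum is 5; one witness is 0, 1, 4, 11, 15 at positions 6,8,9,11,12.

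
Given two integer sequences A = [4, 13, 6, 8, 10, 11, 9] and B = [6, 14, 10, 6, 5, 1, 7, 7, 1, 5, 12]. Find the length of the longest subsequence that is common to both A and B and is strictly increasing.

For each value that appears in both, track the longest common increasing run ending there.
The best achievable length is 2; one witness is 6, 10 (A-positions 3,5, B-positions 1,3).

2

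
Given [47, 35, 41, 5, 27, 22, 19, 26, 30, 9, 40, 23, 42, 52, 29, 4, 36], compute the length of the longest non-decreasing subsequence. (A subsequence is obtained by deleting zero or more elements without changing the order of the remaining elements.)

Scanning left to right, the best length ending at each element is: 47→1, 35→1, 41→2, 5→1, 27→2, 22→2, 19→2, 26→3, 30→4, 9→2, 40→5, 23→3, 42→6, 52→7, 29→4, 4→1, 36→5.
So the longest non-decreasing subsequence has length 7, e.g. 5, 22, 26, 30, 40, 42, 52.

7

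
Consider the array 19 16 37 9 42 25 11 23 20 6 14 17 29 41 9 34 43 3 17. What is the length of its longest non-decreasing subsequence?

Scanning left to right, the best length ending at each element is: 19→1, 16→1, 37→2, 9→1, 42→3, 25→2, 11→2, 23→3, 20→3, 6→1, 14→3, 17→4, 29→5, 41→6, 9→2, 34→6, 43→7, 3→1, 17→5.
So the longest non-decreasing subsequence has length 7, e.g. 9, 11, 14, 17, 29, 41, 43.

7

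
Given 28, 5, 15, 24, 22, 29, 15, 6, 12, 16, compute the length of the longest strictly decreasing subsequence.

Let dp[i] be the longest decreasing subsequence ending at position i. Then dp = [1, 2, 2, 2, 3, 1, 4, 5, 5, 4].
The maximum is 5; one witness is 28, 24, 22, 15, 6 at positions 1,4,5,7,8.

5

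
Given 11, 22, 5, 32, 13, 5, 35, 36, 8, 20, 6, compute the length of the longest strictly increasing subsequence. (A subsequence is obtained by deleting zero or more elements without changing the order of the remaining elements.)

5

Let dp[i] be the longest increasing subsequence ending at position i. Then dp = [1, 2, 1, 3, 2, 1, 4, 5, 2, 3, 2].
The maximum is 5; one witness is 11, 22, 32, 35, 36 at positions 1,2,4,7,8.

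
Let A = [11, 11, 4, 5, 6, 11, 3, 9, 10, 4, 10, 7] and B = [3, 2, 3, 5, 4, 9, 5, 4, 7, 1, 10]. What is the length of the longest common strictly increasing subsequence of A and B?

3

A longest common strictly increasing subsequence is 3, 4, 7 (length 3); it appears in order in both A and B, and no longer such subsequence exists.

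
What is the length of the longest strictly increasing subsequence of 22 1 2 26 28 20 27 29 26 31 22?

6

One longest increasing subsequence is 1, 2, 26, 28, 29, 31 (positions 2,3,4,5,8,10), of length 6; no longer one exists.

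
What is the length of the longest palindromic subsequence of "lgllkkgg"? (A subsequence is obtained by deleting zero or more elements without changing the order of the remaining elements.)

4

One longest palindromic subsequence is gkkg (positions 2,5,6,8); it reads the same forward and backward, and the interval DP gives dp[1][8] = 4.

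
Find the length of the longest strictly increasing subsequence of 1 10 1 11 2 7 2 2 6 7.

Scanning left to right, the best length ending at each element is: 1→1, 10→2, 1→1, 11→3, 2→2, 7→3, 2→2, 2→2, 6→3, 7→4.
So the longest increasing subsequence has length 4, e.g. 1, 2, 6, 7.

4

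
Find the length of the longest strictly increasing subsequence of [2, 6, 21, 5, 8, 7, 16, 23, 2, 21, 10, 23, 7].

Let dp[i] be the longest increasing subsequence ending at position i. Then dp = [1, 2, 3, 2, 3, 3, 4, 5, 1, 5, 4, 6, 3].
The maximum is 6; one witness is 2, 6, 8, 16, 21, 23 at positions 1,2,5,7,10,12.

6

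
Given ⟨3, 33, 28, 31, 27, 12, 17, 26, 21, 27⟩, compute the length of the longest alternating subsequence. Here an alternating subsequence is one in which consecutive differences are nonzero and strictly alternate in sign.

8

Track the best alternating length ending on an up-step vs a down-step at each position: up/down = 1/1, 2/1, 2/3, 4/3, 2/5, 2/5, 6/5, 6/5, 6/7, 8/5.
The maximum over both is 8; one such subsequence is 3, 33, 28, 31, 12, 26, 21, 27.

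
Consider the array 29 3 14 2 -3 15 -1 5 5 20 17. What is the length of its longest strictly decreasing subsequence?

4

One longest decreasing subsequence is 29, 3, 2, -3 (positions 1,2,4,5), of length 4; no longer one exists.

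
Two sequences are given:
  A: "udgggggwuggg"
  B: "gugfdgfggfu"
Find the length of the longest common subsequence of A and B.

A longest common subsequence is udgggu (length 6); the LCS DP confirms no longer common subsequence exists.

6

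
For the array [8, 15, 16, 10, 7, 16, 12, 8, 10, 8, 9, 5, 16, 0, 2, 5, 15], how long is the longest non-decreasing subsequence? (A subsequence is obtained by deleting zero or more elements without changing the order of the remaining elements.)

5

Scanning left to right, the best length ending at each element is: 8→1, 15→2, 16→3, 10→2, 7→1, 16→4, 12→3, 8→2, 10→3, 8→3, 9→4, 5→1, 16→5, 0→1, 2→2, 5→3, 15→5.
So the longest non-decreasing subsequence has length 5, e.g. 8, 15, 16, 16, 16.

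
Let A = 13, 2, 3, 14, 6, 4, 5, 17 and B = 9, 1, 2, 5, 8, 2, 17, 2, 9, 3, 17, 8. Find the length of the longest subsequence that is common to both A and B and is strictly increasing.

3

For each value that appears in both, track the longest common increasing run ending there.
The best achievable length is 3; one witness is 2, 5, 17 (A-positions 2,7,8, B-positions 3,4,7).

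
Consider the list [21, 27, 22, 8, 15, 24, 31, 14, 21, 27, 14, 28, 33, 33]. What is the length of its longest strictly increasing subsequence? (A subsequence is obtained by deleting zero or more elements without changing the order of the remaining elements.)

6

Let dp[i] be the longest increasing subsequence ending at position i. Then dp = [1, 2, 2, 1, 2, 3, 4, 2, 3, 4, 2, 5, 6, 6].
The maximum is 6; one witness is 21, 22, 24, 27, 28, 33 at positions 1,3,6,10,12,13.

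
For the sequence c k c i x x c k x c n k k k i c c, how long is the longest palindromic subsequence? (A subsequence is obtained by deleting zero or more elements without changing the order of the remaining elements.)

One longest palindromic subsequence is ccikkkkicc (positions 1,3,4,8,12,13,14,15,16,17); it reads the same forward and backward, and the interval DP gives dp[1][17] = 10.

10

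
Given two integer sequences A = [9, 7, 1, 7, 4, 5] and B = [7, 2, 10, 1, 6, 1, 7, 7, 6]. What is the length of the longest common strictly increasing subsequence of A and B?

2

For each value that appears in both, track the longest common increasing run ending there.
The best achievable length is 2; one witness is 1, 7 (A-positions 3,4, B-positions 4,7).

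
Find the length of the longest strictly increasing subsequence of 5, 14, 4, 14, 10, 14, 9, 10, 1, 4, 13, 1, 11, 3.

Scanning left to right, the best length ending at each element is: 5→1, 14→2, 4→1, 14→2, 10→2, 14→3, 9→2, 10→3, 1→1, 4→2, 13→4, 1→1, 11→4, 3→2.
So the longest increasing subsequence has length 4, e.g. 5, 9, 10, 13.

4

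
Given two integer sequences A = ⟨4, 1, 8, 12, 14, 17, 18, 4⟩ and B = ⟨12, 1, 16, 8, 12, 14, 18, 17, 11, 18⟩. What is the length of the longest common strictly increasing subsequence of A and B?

A longest common strictly increasing subsequence is 1, 8, 12, 14, 17, 18 (length 6); it appears in order in both A and B, and no longer such subsequence exists.

6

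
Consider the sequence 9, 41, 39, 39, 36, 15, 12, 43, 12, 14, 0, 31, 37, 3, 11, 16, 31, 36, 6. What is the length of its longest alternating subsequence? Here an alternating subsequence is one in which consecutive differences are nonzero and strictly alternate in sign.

11

Track the best alternating length ending on an up-step vs a down-step at each position: up/down = 1/1, 2/1, 2/3, 2/3, 2/3, 2/3, 2/3, 4/1, 2/5, 6/5, 1/7, 8/5, 8/5, 8/9, 10/9, 10/9, 10/9, 10/9, 10/11.
The maximum over both is 11; one such subsequence is 9, 41, 39, 43, 12, 14, 0, 31, 3, 11, 6.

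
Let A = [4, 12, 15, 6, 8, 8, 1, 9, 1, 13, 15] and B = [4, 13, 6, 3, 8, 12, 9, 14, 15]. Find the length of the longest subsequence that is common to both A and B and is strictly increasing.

For each value that appears in both, track the longest common increasing run ending there.
The best achievable length is 5; one witness is 4, 6, 8, 9, 15 (A-positions 1,4,5,8,11, B-positions 1,3,5,7,9).

5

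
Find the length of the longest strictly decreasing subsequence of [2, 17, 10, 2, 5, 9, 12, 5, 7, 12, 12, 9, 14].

Scanning left to right, the best length ending at each element is: 2→1, 17→1, 10→2, 2→3, 5→3, 9→3, 12→2, 5→4, 7→4, 12→2, 12→2, 9→3, 14→2.
So the longest decreasing subsequence has length 4, e.g. 17, 10, 9, 5.

4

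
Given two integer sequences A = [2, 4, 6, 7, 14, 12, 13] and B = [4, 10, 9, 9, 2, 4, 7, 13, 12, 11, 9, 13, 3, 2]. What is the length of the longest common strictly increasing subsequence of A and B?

For each value that appears in both, track the longest common increasing run ending there.
The best achievable length is 5; one witness is 2, 4, 7, 12, 13 (A-positions 1,2,4,6,7, B-positions 5,6,7,9,12).

5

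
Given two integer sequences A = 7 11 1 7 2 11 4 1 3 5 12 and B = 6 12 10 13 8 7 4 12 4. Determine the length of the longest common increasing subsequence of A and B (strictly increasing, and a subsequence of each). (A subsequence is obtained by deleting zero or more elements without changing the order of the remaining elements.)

2

For each value that appears in both, track the longest common increasing run ending there.
The best achievable length is 2; one witness is 7, 12 (A-positions 1,11, B-positions 6,8).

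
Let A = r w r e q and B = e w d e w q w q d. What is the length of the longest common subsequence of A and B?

3

A longest common subsequence is weq (length 3); the LCS DP confirms no longer common subsequence exists.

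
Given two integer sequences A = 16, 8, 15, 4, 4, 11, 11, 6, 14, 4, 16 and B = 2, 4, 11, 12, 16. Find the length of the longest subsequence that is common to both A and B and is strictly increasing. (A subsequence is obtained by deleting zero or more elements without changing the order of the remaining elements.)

3

For each value that appears in both, track the longest common increasing run ending there.
The best achievable length is 3; one witness is 4, 11, 16 (A-positions 4,6,11, B-positions 2,3,5).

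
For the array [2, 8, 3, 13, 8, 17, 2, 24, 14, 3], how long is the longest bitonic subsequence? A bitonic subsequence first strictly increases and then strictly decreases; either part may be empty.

One longest bitonic subsequence is 2, 8, 13, 17, 24, 14, 3 (positions 1,2,4,6,8,9,10): it rises to 24 then falls. Length 7 is optimal.

7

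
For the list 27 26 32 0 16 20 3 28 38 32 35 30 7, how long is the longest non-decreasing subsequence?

6

Scanning left to right, the best length ending at each element is: 27→1, 26→1, 32→2, 0→1, 16→2, 20→3, 3→2, 28→4, 38→5, 32→5, 35→6, 30→5, 7→3.
So the longest non-decreasing subsequence has length 6, e.g. 0, 16, 20, 28, 32, 35.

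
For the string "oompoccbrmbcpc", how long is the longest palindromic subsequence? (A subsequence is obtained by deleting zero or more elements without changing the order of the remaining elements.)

7

One longest palindromic subsequence is ccbmbcc (positions 6,7,8,10,11,12,14); it reads the same forward and backward, and the interval DP gives dp[1][14] = 7.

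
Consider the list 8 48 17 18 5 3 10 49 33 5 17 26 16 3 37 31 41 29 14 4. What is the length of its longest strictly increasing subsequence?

One longest increasing subsequence is 8, 17, 18, 33, 37, 41 (positions 1,3,4,9,15,17), of length 6; no longer one exists.

6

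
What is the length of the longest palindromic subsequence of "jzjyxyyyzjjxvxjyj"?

9

One longest palindromic subsequence is jyjxvxjyj (positions 1,4,10,12,13,14,15,16,17); it reads the same forward and backward, and the interval DP gives dp[1][17] = 9.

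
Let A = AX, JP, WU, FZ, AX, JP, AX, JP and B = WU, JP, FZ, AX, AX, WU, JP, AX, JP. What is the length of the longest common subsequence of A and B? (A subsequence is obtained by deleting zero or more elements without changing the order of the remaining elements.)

6

Backtracking the LCS table gives one alignment: JP (A2,B2) → FZ (A4,B3) → AX (A5,B5) → JP (A6,B7) → AX (A7,B8) → JP (A8,B9).
So the longest common subsequence has length 6.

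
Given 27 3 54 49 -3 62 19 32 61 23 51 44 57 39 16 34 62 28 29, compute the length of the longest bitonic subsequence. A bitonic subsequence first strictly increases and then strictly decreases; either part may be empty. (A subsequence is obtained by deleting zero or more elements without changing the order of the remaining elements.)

9

One longest bitonic subsequence is 27, 54, 62, 61, 51, 44, 39, 34, 29 (positions 1,3,6,9,11,12,14,16,19): it rises to 62 then falls. Length 9 is optimal.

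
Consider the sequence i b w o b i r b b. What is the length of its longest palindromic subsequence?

5

Using dp[i][j] = 2 + dp[i+1][j−1] if the ends match, else max(dp[i+1][j], dp[i][j−1]):
dp[1][9] = 5. A witness is bbrbb at positions 2,5,7,8,9.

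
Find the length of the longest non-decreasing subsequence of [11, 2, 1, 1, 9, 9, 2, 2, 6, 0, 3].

Scanning left to right, the best length ending at each element is: 11→1, 2→1, 1→1, 1→2, 9→3, 9→4, 2→3, 2→4, 6→5, 0→1, 3→5.
So the longest non-decreasing subsequence has length 5, e.g. 1, 1, 2, 2, 6.

5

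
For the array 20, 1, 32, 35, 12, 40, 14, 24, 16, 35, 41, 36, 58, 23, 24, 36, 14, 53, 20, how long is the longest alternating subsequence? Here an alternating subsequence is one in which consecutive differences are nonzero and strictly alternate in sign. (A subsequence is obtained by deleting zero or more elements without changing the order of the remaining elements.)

16

Track the best alternating length ending on an up-step vs a down-step at each position: up/down = 1/1, 1/2, 3/1, 3/1, 3/4, 5/1, 5/6, 7/6, 7/8, 9/6, 9/1, 9/10, 11/1, 9/12, 13/12, 13/12, 5/14, 15/12, 15/16.
The maximum over both is 16; one such subsequence is 20, 1, 32, 12, 40, 14, 24, 16, 41, 36, 58, 23, 24, 14, 53, 20.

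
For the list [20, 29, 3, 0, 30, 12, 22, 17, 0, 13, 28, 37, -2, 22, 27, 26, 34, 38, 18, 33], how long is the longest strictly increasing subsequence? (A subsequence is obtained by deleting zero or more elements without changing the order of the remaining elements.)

Let dp[i] be the longest increasing subsequence ending at position i. Then dp = [1, 2, 1, 1, 3, 2, 3, 3, 1, 3, 4, 5, 1, 4, 5, 5, 6, 7, 4, 6].
The maximum is 7; one witness is 3, 12, 17, 22, 27, 34, 38 at positions 3,6,8,14,15,17,18.

7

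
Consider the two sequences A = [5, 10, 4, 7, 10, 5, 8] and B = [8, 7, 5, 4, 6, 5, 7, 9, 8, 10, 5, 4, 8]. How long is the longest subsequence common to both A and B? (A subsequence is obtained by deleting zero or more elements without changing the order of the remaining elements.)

6

A longest common subsequence is 5, 4, 7, 10, 5, 8 (length 6); the LCS DP confirms no longer common subsequence exists.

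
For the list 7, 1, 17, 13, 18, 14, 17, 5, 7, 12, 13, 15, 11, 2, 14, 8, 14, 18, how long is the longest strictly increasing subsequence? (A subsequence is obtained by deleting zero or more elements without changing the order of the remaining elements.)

7

Scanning left to right, the best length ending at each element is: 7→1, 1→1, 17→2, 13→2, 18→3, 14→3, 17→4, 5→2, 7→3, 12→4, 13→5, 15→6, 11→4, 2→2, 14→6, 8→4, 14→6, 18→7.
So the longest increasing subsequence has length 7, e.g. 1, 5, 7, 12, 13, 15, 18.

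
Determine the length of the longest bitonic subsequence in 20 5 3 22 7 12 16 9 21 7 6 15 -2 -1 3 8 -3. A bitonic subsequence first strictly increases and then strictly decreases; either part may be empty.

9

One longest bitonic subsequence is 5, 7, 12, 16, 9, 7, 6, 3, -3 (positions 2,5,6,7,8,10,11,15,17): it rises to 16 then falls. Length 9 is optimal.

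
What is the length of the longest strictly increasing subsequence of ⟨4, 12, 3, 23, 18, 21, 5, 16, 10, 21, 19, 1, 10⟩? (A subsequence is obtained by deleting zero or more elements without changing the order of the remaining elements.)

One longest increasing subsequence is 4, 12, 18, 21 (positions 1,2,5,6), of length 4; no longer one exists.

4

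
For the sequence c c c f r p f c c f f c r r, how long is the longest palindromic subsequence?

One longest palindromic subsequence is cccfpfccc (positions 1,2,3,4,6,7,8,9,12); it reads the same forward and backward, and the interval DP gives dp[1][14] = 9.

9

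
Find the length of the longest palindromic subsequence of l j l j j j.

One longest palindromic subsequence is jjjj (positions 2,4,5,6); it reads the same forward and backward, and the interval DP gives dp[1][6] = 4.

4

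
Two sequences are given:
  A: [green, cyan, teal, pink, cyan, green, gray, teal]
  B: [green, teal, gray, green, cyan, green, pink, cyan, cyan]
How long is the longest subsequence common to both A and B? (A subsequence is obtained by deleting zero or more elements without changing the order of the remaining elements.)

4

A longest common subsequence is green, cyan, pink, cyan (length 4); the LCS DP confirms no longer common subsequence exists.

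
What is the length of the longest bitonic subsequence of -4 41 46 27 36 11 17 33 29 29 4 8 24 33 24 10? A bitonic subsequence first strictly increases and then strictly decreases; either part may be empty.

One longest bitonic subsequence is -4, 41, 46, 36, 33, 29, 24, 10 (positions 1,2,3,5,8,10,15,16): it rises to 46 then falls. Length 8 is optimal.

8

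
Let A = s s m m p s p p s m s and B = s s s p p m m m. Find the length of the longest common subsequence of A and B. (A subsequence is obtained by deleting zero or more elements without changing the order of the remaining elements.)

Backtracking the LCS table gives one alignment: s (A1,B1) → s (A2,B2) → s (A6,B3) → p (A7,B4) → p (A8,B5) → m (A10,B8).
So the longest common subsequence has length 6.

6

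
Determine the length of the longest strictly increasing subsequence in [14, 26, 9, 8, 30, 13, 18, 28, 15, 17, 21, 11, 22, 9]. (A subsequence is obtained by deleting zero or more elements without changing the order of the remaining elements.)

Scanning left to right, the best length ending at each element is: 14→1, 26→2, 9→1, 8→1, 30→3, 13→2, 18→3, 28→4, 15→3, 17→4, 21→5, 11→2, 22→6, 9→2.
So the longest increasing subsequence has length 6, e.g. 9, 13, 15, 17, 21, 22.

6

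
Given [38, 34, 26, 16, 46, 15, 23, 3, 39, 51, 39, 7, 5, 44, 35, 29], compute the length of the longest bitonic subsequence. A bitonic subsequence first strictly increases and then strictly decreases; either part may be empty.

Let inc[i] be the LIS ending at i and dec[i] the longest strictly decreasing subsequence starting at i. inc = [1, 1, 1, 1, 2, 1, 2, 1, 3, 4, 3, 2, 2, 4, 3, 3], dec = [7, 6, 5, 4, 4, 3, 3, 1, 3, 4, 3, 2, 1, 3, 2, 1].
max_i inc[i]+dec[i]−1 = 7, with one witness 38, 34, 26, 16, 15, 7, 5.

7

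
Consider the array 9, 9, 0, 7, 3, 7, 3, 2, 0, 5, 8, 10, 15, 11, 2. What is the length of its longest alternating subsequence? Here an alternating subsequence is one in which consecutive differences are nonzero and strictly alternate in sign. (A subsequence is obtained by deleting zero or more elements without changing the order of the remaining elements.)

8

Track the best alternating length ending on an up-step vs a down-step at each position: up/down = 1/1, 1/1, 1/2, 3/2, 3/4, 5/2, 3/6, 3/6, 1/6, 7/6, 7/2, 7/1, 7/1, 7/8, 7/8.
The maximum over both is 8; one such subsequence is 9, 0, 7, 3, 7, 3, 15, 11.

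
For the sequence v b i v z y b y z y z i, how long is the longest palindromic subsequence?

7

Using dp[i][j] = 2 + dp[i+1][j−1] if the ends match, else max(dp[i+1][j], dp[i][j−1]):
dp[1][12] = 7. A witness is izyzyzi at positions 3,5,6,9,10,11,12.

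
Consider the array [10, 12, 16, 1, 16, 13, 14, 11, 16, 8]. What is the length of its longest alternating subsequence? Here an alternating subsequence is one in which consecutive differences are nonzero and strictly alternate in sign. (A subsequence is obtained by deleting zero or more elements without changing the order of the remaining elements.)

Track the best alternating length ending on an up-step vs a down-step at each position: up/down = 1/1, 2/1, 2/1, 1/3, 4/1, 4/5, 6/5, 4/7, 8/1, 4/9.
The maximum over both is 9; one such subsequence is 10, 12, 1, 16, 13, 14, 11, 16, 8.

9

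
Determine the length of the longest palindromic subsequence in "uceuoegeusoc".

7

One longest palindromic subsequence is coegeoc (positions 2,5,6,7,8,11,12); it reads the same forward and backward, and the interval DP gives dp[1][12] = 7.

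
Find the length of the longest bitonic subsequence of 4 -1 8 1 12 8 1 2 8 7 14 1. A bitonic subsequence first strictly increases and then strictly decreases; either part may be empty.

6

One longest bitonic subsequence is 4, 8, 12, 8, 7, 1 (positions 1,3,5,9,10,12): it rises to 12 then falls. Length 6 is optimal.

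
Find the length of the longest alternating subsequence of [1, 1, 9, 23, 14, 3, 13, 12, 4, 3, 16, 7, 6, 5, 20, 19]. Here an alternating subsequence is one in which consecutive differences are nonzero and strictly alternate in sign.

9

Track the best alternating length ending on an up-step vs a down-step at each position: up/down = 1/1, 1/1, 2/1, 2/1, 2/3, 2/3, 4/3, 4/5, 4/5, 2/5, 6/3, 6/7, 6/7, 6/7, 8/3, 8/9.
The maximum over both is 9; one such subsequence is 1, 9, 3, 13, 12, 16, 7, 20, 19.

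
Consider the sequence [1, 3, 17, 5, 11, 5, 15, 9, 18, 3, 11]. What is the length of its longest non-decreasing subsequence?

Scanning left to right, the best length ending at each element is: 1→1, 3→2, 17→3, 5→3, 11→4, 5→4, 15→5, 9→5, 18→6, 3→3, 11→6.
So the longest non-decreasing subsequence has length 6, e.g. 1, 3, 5, 11, 15, 18.

6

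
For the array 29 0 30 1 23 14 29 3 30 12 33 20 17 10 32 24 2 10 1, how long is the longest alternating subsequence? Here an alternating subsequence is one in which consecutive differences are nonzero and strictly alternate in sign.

A longest alternating subsequence is 29, 0, 30, 1, 23, 14, 29, 3, 30, 12, 33, 20, 32, 2, 10, 1 (positions 1,2,3,4,5,6,7,8,9,10,11,12,15,17,18,19); its 15 consecutive differences strictly alternate in sign, and length 16 is optimal.

16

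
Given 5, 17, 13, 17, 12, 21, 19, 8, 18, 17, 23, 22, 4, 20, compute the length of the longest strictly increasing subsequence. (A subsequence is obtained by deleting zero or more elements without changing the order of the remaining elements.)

Let dp[i] be the longest increasing subsequence ending at position i. Then dp = [1, 2, 2, 3, 2, 4, 4, 2, 4, 3, 5, 5, 1, 5].
The maximum is 5; one witness is 5, 13, 17, 21, 23 at positions 1,3,4,6,11.

5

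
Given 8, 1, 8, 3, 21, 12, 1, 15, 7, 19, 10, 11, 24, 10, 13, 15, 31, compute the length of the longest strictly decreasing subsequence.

Let dp[i] be the longest decreasing subsequence ending at position i. Then dp = [1, 2, 1, 2, 1, 2, 3, 2, 3, 2, 3, 3, 1, 4, 3, 3, 1].
The maximum is 4; one witness is 21, 12, 11, 10 at positions 5,6,12,14.

4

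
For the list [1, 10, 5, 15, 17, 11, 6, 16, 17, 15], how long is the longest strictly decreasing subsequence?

3

One longest decreasing subsequence is 15, 11, 6 (positions 4,6,7), of length 3; no longer one exists.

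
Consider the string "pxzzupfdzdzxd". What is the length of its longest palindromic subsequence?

7

Using dp[i][j] = 2 + dp[i+1][j−1] if the ends match, else max(dp[i+1][j], dp[i][j−1]):
dp[1][13] = 7. A witness is xzdzdzx at positions 2,3,8,9,10,11,12.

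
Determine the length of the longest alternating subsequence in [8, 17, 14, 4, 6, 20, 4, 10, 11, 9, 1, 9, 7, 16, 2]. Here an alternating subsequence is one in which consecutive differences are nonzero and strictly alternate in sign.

11

A longest alternating subsequence is 8, 17, 4, 6, 4, 10, 1, 9, 7, 16, 2 (positions 1,2,4,5,7,8,11,12,13,14,15); its 10 consecutive differences strictly alternate in sign, and length 11 is optimal.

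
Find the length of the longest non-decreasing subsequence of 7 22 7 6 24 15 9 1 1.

Let dp[i] be the longest non-decreasing subsequence ending at position i. Then dp = [1, 2, 2, 1, 3, 3, 3, 1, 2].
The maximum is 3; one witness is 7, 22, 24 at positions 1,2,5.

3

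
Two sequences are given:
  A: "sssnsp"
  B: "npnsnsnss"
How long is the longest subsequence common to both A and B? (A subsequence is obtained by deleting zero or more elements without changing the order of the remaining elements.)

A longest common subsequence is ssss (length 4); the LCS DP confirms no longer common subsequence exists.

4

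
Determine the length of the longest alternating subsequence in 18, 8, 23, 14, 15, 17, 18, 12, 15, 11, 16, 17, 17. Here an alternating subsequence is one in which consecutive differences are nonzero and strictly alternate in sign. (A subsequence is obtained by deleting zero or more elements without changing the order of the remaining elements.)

Track the best alternating length ending on an up-step vs a down-step at each position: up/down = 1/1, 1/2, 3/1, 3/4, 5/4, 5/4, 5/4, 3/6, 7/6, 3/8, 9/6, 9/6, 9/6.
The maximum over both is 9; one such subsequence is 18, 8, 23, 14, 15, 12, 15, 11, 16.

9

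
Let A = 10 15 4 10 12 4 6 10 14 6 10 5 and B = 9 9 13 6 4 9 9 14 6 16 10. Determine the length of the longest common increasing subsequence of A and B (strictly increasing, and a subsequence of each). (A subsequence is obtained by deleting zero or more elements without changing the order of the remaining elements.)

3

A longest common strictly increasing subsequence is 4, 6, 10 (length 3); it appears in order in both A and B, and no longer such subsequence exists.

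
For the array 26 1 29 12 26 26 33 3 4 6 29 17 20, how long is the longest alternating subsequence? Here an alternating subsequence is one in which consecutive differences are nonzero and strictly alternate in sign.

9

Track the best alternating length ending on an up-step vs a down-step at each position: up/down = 1/1, 1/2, 3/1, 3/4, 5/4, 5/4, 5/1, 3/6, 7/6, 7/6, 7/6, 7/8, 9/8.
The maximum over both is 9; one such subsequence is 26, 1, 29, 12, 26, 3, 29, 17, 20.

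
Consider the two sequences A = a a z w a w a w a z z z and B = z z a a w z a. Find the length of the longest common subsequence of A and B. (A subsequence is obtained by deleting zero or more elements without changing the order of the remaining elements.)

5

Backtracking the LCS table gives one alignment: z (A3,B2) → a (A5,B3) → a (A7,B4) → w (A8,B5) → a (A9,B7).
So the longest common subsequence has length 5.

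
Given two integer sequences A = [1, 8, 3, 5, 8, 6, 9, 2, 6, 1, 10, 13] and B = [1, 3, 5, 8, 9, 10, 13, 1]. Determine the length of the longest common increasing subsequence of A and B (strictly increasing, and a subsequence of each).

For each value that appears in both, track the longest common increasing run ending there.
The best achievable length is 7; one witness is 1, 3, 5, 8, 9, 10, 13 (A-positions 1,3,4,5,7,11,12, B-positions 1,2,3,4,5,6,7).

7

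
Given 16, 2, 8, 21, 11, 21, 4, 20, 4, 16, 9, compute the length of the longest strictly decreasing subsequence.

4

Let dp[i] be the longest decreasing subsequence ending at position i. Then dp = [1, 2, 2, 1, 2, 1, 3, 2, 3, 3, 4].
The maximum is 4; one witness is 21, 20, 16, 9 at positions 4,8,10,11.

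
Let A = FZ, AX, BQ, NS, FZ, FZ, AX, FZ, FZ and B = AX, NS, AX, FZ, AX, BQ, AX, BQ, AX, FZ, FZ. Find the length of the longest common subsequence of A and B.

6

A longest common subsequence is FZ, AX, BQ, AX, FZ, FZ (length 6); the LCS DP confirms no longer common subsequence exists.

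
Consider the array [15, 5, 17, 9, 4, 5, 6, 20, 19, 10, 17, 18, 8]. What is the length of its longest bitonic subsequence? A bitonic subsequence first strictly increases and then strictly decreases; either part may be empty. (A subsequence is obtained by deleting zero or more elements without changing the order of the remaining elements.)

One longest bitonic subsequence is 4, 5, 6, 20, 19, 18, 8 (positions 5,6,7,8,9,12,13): it rises to 20 then falls. Length 7 is optimal.

7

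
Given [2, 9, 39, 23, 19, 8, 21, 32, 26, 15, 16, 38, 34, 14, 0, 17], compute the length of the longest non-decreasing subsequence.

Let dp[i] be the longest non-decreasing subsequence ending at position i. Then dp = [1, 2, 3, 3, 3, 2, 4, 5, 5, 3, 4, 6, 6, 3, 1, 5].
The maximum is 6; one witness is 2, 9, 19, 21, 32, 38 at positions 1,2,5,7,8,12.

6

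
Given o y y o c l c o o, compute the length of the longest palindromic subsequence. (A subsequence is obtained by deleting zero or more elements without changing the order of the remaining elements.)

Using dp[i][j] = 2 + dp[i+1][j−1] if the ends match, else max(dp[i+1][j], dp[i][j−1]):
dp[1][9] = 7. A witness is ooclcoo at positions 1,4,5,6,7,8,9.

7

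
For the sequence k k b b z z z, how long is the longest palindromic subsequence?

One longest palindromic subsequence is zzz (positions 5,6,7); it reads the same forward and backward, and the interval DP gives dp[1][7] = 3.

3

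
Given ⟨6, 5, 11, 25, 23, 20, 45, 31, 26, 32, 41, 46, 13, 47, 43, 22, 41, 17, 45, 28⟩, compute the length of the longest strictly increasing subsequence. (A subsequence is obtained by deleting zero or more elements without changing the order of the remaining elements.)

One longest increasing subsequence is 6, 11, 25, 31, 32, 41, 46, 47 (positions 1,3,4,8,10,11,12,14), of length 8; no longer one exists.

8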